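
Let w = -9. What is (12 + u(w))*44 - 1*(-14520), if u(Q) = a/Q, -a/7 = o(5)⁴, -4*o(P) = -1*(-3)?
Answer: 963765/64 ≈ 15059.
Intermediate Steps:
o(P) = -¾ (o(P) = -(-1)*(-3)/4 = -¼*3 = -¾)
a = -567/256 (a = -7*(-¾)⁴ = -7*81/256 = -567/256 ≈ -2.2148)
u(Q) = -567/(256*Q)
(12 + u(w))*44 - 1*(-14520) = (12 - 567/256/(-9))*44 - 1*(-14520) = (12 - 567/256*(-⅑))*44 + 14520 = (12 + 63/256)*44 + 14520 = (3135/256)*44 + 14520 = 34485/64 + 14520 = 963765/64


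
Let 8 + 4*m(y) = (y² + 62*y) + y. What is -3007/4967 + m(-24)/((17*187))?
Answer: -10731465/15790093 ≈ -0.67963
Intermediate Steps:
m(y) = -2 + y²/4 + 63*y/4 (m(y) = -2 + ((y² + 62*y) + y)/4 = -2 + (y² + 63*y)/4 = -2 + (y²/4 + 63*y/4) = -2 + y²/4 + 63*y/4)
-3007/4967 + m(-24)/((17*187)) = -3007/4967 + (-2 + (¼)*(-24)² + (63/4)*(-24))/((17*187)) = -3007*1/4967 + (-2 + (¼)*576 - 378)/3179 = -3007/4967 + (-2 + 144 - 378)*(1/3179) = -3007/4967 - 236*1/3179 = -3007/4967 - 236/3179 = -10731465/15790093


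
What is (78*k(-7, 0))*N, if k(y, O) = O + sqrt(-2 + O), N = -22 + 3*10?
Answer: 624*I*sqrt(2) ≈ 882.47*I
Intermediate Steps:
N = 8 (N = -22 + 30 = 8)
(78*k(-7, 0))*N = (78*(0 + sqrt(-2 + 0)))*8 = (78*(0 + sqrt(-2)))*8 = (78*(0 + I*sqrt(2)))*8 = (78*(I*sqrt(2)))*8 = (78*I*sqrt(2))*8 = 624*I*sqrt(2)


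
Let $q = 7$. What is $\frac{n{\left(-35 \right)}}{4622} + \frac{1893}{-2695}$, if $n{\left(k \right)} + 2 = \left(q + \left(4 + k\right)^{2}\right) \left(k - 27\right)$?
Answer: $- \frac{85248978}{6228145} \approx -13.688$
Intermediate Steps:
$n{\left(k \right)} = -2 + \left(-27 + k\right) \left(7 + \left(4 + k\right)^{2}\right)$ ($n{\left(k \right)} = -2 + \left(7 + \left(4 + k\right)^{2}\right) \left(k - 27\right) = -2 + \left(7 + \left(4 + k\right)^{2}\right) \left(-27 + k\right) = -2 + \left(-27 + k\right) \left(7 + \left(4 + k\right)^{2}\right)$)
$\frac{n{\left(-35 \right)}}{4622} + \frac{1893}{-2695} = \frac{-623 + \left(-35\right)^{3} - -6755 - 19 \left(-35\right)^{2}}{4622} + \frac{1893}{-2695} = \left(-623 - 42875 + 6755 - 23275\right) \frac{1}{4622} + 1893 \left(- \frac{1}{2695}\right) = \left(-623 - 42875 + 6755 - 23275\right) \frac{1}{4622} - \frac{1893}{2695} = \left(-60018\right) \frac{1}{4622} - \frac{1893}{2695} = - \frac{30009}{2311} - \frac{1893}{2695} = - \frac{85248978}{6228145}$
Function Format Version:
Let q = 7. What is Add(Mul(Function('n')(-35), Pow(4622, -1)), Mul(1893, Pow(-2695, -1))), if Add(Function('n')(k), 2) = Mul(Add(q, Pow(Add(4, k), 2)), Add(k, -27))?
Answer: Rational(-85248978, 6228145) ≈ -13.688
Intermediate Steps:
Function('n')(k) = Add(-2, Mul(Add(-27, k), Add(7, Pow(Add(4, k), 2)))) (Function('n')(k) = Add(-2, Mul(Add(7, Pow(Add(4, k), 2)), Add(k, -27))) = Add(-2, Mul(Add(7, Pow(Add(4, k), 2)), Add(-27, k))) = Add(-2, Mul(Add(-27, k), Add(7, Pow(Add(4, k), 2)))))
Add(Mul(Function('n')(-35), Pow(4622, -1)), Mul(1893, Pow(-2695, -1))) = Add(Mul(Add(-623, Pow(-35, 3), Mul(-193, -35), Mul(-19, Pow(-35, 2))), Pow(4622, -1)), Mul(1893, Pow(-2695, -1))) = Add(Mul(Add(-623, -42875, 6755, Mul(-19, 1225)), Rational(1, 4622)), Mul(1893, Rational(-1, 2695))) = Add(Mul(Add(-623, -42875, 6755, -23275), Rational(1, 4622)), Rational(-1893, 2695)) = Add(Mul(-60018, Rational(1, 4622)), Rational(-1893, 2695)) = Add(Rational(-30009, 2311), Rational(-1893, 2695)) = Rational(-85248978, 6228145)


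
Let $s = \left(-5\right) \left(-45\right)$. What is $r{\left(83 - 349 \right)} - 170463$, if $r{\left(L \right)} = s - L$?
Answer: $-169972$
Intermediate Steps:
$s = 225$
$r{\left(L \right)} = 225 - L$
$r{\left(83 - 349 \right)} - 170463 = \left(225 - \left(83 - 349\right)\right) - 170463 = \left(225 - -266\right) - 170463 = \left(225 + 266\right) - 170463 = 491 - 170463 = -169972$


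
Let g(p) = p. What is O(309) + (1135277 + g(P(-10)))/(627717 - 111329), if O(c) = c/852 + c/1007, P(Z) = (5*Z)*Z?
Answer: 52961877219/18460096418 ≈ 2.8690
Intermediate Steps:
P(Z) = 5*Z²
O(c) = 1859*c/857964 (O(c) = c*(1/852) + c*(1/1007) = c/852 + c/1007 = 1859*c/857964)
O(309) + (1135277 + g(P(-10)))/(627717 - 111329) = (1859/857964)*309 + (1135277 + 5*(-10)²)/(627717 - 111329) = 191477/285988 + (1135277 + 5*100)/516388 = 191477/285988 + (1135277 + 500)*(1/516388) = 191477/285988 + 1135777*(1/516388) = 191477/285988 + 1135777/516388 = 52961877219/18460096418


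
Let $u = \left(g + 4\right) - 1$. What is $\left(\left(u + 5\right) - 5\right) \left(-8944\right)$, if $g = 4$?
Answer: $-62608$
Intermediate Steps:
$u = 7$ ($u = \left(4 + 4\right) - 1 = 8 - 1 = 7$)
$\left(\left(u + 5\right) - 5\right) \left(-8944\right) = \left(\left(7 + 5\right) - 5\right) \left(-8944\right) = \left(12 - 5\right) \left(-8944\right) = 7 \left(-8944\right) = -62608$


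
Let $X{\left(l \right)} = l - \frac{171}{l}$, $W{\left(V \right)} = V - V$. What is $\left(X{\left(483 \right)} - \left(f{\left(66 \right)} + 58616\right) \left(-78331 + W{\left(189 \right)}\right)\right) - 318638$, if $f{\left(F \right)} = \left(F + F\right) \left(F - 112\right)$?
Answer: $\frac{662596451292}{161} \approx 4.1155 \cdot 10^{9}$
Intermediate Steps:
$f{\left(F \right)} = 2 F \left(-112 + F\right)$
$W{\left(V \right)} = 0$
$X{\left(l \right)} = l - \frac{171}{l}$
$\left(X{\left(483 \right)} - \left(f{\left(66 \right)} + 58616\right) \left(-78331 + W{\left(189 \right)}\right)\right) - 318638 = \left(\left(483 - \frac{171}{483}\right) - \left(2 \cdot 66 \left(-112 + 66\right) + 58616\right) \left(-78331 + 0\right)\right) - 318638 = \left(\left(483 - \frac{57}{161}\right) - \left(2 \cdot 66 \left(-46\right) + 58616\right) \left(-78331\right)\right) - 318638 = \left(\left(483 - \frac{57}{161}\right) - \left(-6072 + 58616\right) \left(-78331\right)\right) - 318638 = \left(\frac{77706}{161} - 52544 \left(-78331\right)\right) - 318638 = \left(\frac{77706}{161} - -4115824064\right) - 318638 = \left(\frac{77706}{161} + 4115824064\right) - 318638 = \frac{662647752010}{161} - 318638 = \frac{662596451292}{161}$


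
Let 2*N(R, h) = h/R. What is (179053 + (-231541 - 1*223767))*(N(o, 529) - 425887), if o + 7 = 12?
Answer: 235277598591/2 ≈ 1.1764e+11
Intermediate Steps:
o = 5 (o = -7 + 12 = 5)
N(R, h) = h/(2*R) (N(R, h) = (h/R)/2 = h/(2*R))
(179053 + (-231541 - 1*223767))*(N(o, 529) - 425887) = (179053 + (-231541 - 1*223767))*((½)*529/5 - 425887) = (179053 + (-231541 - 223767))*((½)*529*(⅕) - 425887) = (179053 - 455308)*(529/10 - 425887) = -276255*(-4258341/10) = 235277598591/2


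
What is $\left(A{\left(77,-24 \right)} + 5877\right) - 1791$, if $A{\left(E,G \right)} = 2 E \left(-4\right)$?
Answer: $3470$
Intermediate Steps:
$A{\left(E,G \right)} = - 8 E$
$\left(A{\left(77,-24 \right)} + 5877\right) - 1791 = \left(\left(-8\right) 77 + 5877\right) - 1791 = \left(-616 + 5877\right) - 1791 = 5261 - 1791 = 3470$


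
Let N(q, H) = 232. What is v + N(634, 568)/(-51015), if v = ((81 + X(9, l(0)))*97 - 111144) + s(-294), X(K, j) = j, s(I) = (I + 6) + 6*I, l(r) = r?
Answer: -5373869317/51015 ≈ -1.0534e+5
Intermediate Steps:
s(I) = 6 + 7*I (s(I) = (6 + I) + 6*I = 6 + 7*I)
v = -105339 (v = ((81 + 0)*97 - 111144) + (6 + 7*(-294)) = (81*97 - 111144) + (6 - 2058) = (7857 - 111144) - 2052 = -103287 - 2052 = -105339)
v + N(634, 568)/(-51015) = -105339 + 232/(-51015) = -105339 + 232*(-1/51015) = -105339 - 232/51015 = -5373869317/51015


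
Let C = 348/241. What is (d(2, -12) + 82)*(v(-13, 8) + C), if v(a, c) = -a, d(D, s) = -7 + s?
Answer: 219303/241 ≈ 909.97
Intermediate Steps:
C = 348/241 (C = 348*(1/241) = 348/241 ≈ 1.4440)
(d(2, -12) + 82)*(v(-13, 8) + C) = ((-7 - 12) + 82)*(-1*(-13) + 348/241) = (-19 + 82)*(13 + 348/241) = 63*(3481/241) = 219303/241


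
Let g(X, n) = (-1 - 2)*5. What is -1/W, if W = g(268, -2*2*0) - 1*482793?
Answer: 1/482808 ≈ 2.0712e-6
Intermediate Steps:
g(X, n) = -15 (g(X, n) = -3*5 = -15)
W = -482808 (W = -15 - 1*482793 = -15 - 482793 = -482808)
-1/W = -1/(-482808) = -1*(-1/482808) = 1/482808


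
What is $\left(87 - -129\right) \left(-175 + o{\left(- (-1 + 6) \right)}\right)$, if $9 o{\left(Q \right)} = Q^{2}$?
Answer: $-37200$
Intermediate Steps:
$o{\left(Q \right)} = \frac{Q^{2}}{9}$
$\left(87 - -129\right) \left(-175 + o{\left(- (-1 + 6) \right)}\right) = \left(87 - -129\right) \left(-175 + \frac{\left(- (-1 + 6)\right)^{2}}{9}\right) = \left(87 + 129\right) \left(-175 + \frac{\left(\left(-1\right) 5\right)^{2}}{9}\right) = 216 \left(-175 + \frac{\left(-5\right)^{2}}{9}\right) = 216 \left(-175 + \frac{1}{9} \cdot 25\right) = 216 \left(-175 + \frac{25}{9}\right) = 216 \left(- \frac{1550}{9}\right) = -37200$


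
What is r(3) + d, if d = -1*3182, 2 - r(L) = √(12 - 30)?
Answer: -3180 - 3*I*√2 ≈ -3180.0 - 4.2426*I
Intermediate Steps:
r(L) = 2 - 3*I*√2 (r(L) = 2 - √(12 - 30) = 2 - √(-18) = 2 - 3*I*√2)
d = -3182
r(3) + d = (2 - 3*I*√2) - 3182 = -3180 - 3*I*√2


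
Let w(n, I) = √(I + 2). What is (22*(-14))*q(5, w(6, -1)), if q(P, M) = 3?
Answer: -924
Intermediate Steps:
w(n, I) = √(2 + I)
(22*(-14))*q(5, w(6, -1)) = (22*(-14))*3 = -308*3 = -924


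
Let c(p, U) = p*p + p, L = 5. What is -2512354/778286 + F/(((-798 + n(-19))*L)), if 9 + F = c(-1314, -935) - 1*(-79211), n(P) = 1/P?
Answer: -13437081086283/29502876545 ≈ -455.45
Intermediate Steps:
c(p, U) = p + p² (c(p, U) = p² + p = p + p²)
F = 1804484 (F = -9 + (-1314*(1 - 1314) - 1*(-79211)) = -9 + (-1314*(-1313) + 79211) = -9 + (1725282 + 79211) = -9 + 1804493 = 1804484)
-2512354/778286 + F/(((-798 + n(-19))*L)) = -2512354/778286 + 1804484/(((-798 + 1/(-19))*5)) = -2512354*1/778286 + 1804484/(((-798 - 1/19)*5)) = -1256177/389143 + 1804484/((-15163/19*5)) = -1256177/389143 + 1804484/(-75815/19) = -1256177/389143 + 1804484*(-19/75815) = -1256177/389143 - 34285196/75815 = -13437081086283/29502876545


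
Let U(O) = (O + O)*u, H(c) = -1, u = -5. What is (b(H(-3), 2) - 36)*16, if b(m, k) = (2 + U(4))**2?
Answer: 22528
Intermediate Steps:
U(O) = -10*O (U(O) = (O + O)*(-5) = (2*O)*(-5) = -10*O)
b(m, k) = 1444 (b(m, k) = (2 - 10*4)**2 = (2 - 40)**2 = (-38)**2 = 1444)
(b(H(-3), 2) - 36)*16 = (1444 - 36)*16 = 1408*16 = 22528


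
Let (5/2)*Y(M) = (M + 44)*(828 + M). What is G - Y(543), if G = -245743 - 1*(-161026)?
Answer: -2033139/5 ≈ -4.0663e+5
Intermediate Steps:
Y(M) = 2*(44 + M)*(828 + M)/5 (Y(M) = 2*((M + 44)*(828 + M))/5 = 2*((44 + M)*(828 + M))/5 = 2*(44 + M)*(828 + M)/5)
G = -84717 (G = -245743 + 161026 = -84717)
G - Y(543) = -84717 - (72864/5 + (2/5)*543**2 + (1744/5)*543) = -84717 - (72864/5 + (2/5)*294849 + 946992/5) = -84717 - (72864/5 + 589698/5 + 946992/5) = -84717 - 1*1609554/5 = -84717 - 1609554/5 = -2033139/5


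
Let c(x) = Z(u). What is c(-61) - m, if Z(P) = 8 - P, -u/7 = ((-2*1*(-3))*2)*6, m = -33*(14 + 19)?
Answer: 1601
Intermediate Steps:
m = -1089 (m = -33*33 = -1089)
u = -504 (u = -7*(-2*1*(-3))*2*6 = -7*-2*(-3)*2*6 = -7*6*2*6 = -84*6 = -7*72 = -504)
c(x) = 512 (c(x) = 8 - 1*(-504) = 8 + 504 = 512)
c(-61) - m = 512 - 1*(-1089) = 512 + 1089 = 1601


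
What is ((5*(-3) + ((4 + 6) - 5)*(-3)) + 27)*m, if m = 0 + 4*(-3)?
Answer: 36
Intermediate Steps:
m = -12 (m = 0 - 12 = -12)
((5*(-3) + ((4 + 6) - 5)*(-3)) + 27)*m = ((5*(-3) + ((4 + 6) - 5)*(-3)) + 27)*(-12) = ((-15 + (10 - 5)*(-3)) + 27)*(-12) = ((-15 + 5*(-3)) + 27)*(-12) = ((-15 - 15) + 27)*(-12) = (-30 + 27)*(-12) = -3*(-12) = 36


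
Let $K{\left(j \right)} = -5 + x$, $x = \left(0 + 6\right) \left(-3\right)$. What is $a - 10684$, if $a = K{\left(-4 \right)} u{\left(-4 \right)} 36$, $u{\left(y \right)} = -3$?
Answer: $-8200$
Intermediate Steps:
$x = -18$ ($x = 6 \left(-3\right) = -18$)
$K{\left(j \right)} = -23$ ($K{\left(j \right)} = -5 - 18 = -23$)
$a = 2484$ ($a = \left(-23\right) \left(-3\right) 36 = 69 \cdot 36 = 2484$)
$a - 10684 = 2484 - 10684 = -8200$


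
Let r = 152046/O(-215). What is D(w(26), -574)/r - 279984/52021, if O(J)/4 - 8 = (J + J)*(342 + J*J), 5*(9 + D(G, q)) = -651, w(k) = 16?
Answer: 483293931209968/6591320805 ≈ 73323.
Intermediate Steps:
D(G, q) = -696/5 (D(G, q) = -9 + (⅕)*(-651) = -9 - 651/5 = -696/5)
O(J) = 32 + 8*J*(342 + J²) (O(J) = 32 + 4*((J + J)*(342 + J*J)) = 32 + 4*((2*J)*(342 + J²)) = 32 + 4*(2*J*(342 + J²)) = 32 + 8*J*(342 + J²))
r = -76023/40047604 (r = 152046/(32 + 8*(-215)³ + 2736*(-215)) = 152046/(32 + 8*(-9938375) - 588240) = 152046/(32 - 79507000 - 588240) = 152046/(-80095208) = 152046*(-1/80095208) = -76023/40047604 ≈ -0.0018983)
D(w(26), -574)/r - 279984/52021 = -696/(5*(-76023/40047604)) - 279984/52021 = -696/5*(-40047604/76023) - 279984*1/52021 = 9291044128/126705 - 279984/52021 = 483293931209968/6591320805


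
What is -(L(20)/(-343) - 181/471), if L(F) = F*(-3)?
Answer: 33823/161553 ≈ 0.20936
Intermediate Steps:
L(F) = -3*F
-(L(20)/(-343) - 181/471) = -(-3*20/(-343) - 181/471) = -(-60*(-1/343) - 181*1/471) = -(60/343 - 181/471) = -1*(-33823/161553) = 33823/161553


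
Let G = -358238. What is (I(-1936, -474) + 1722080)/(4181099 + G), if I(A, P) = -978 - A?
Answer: 574346/1274287 ≈ 0.45072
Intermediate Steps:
(I(-1936, -474) + 1722080)/(4181099 + G) = ((-978 - 1*(-1936)) + 1722080)/(4181099 - 358238) = ((-978 + 1936) + 1722080)/3822861 = (958 + 1722080)*(1/3822861) = 1723038*(1/3822861) = 574346/1274287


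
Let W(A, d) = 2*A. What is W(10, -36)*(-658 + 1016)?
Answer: 7160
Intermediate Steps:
W(10, -36)*(-658 + 1016) = (2*10)*(-658 + 1016) = 20*358 = 7160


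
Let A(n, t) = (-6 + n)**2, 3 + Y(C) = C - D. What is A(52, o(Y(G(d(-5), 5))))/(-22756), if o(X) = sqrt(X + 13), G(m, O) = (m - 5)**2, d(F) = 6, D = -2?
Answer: -529/5689 ≈ -0.092986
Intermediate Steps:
G(m, O) = (-5 + m)**2
Y(C) = -1 + C (Y(C) = -3 + (C - 1*(-2)) = -3 + (C + 2) = -3 + (2 + C) = -1 + C)
o(X) = sqrt(13 + X)
A(52, o(Y(G(d(-5), 5))))/(-22756) = (-6 + 52)**2/(-22756) = 46**2*(-1/22756) = 2116*(-1/22756) = -529/5689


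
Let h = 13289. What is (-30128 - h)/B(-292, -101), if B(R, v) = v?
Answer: 43417/101 ≈ 429.87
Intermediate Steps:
(-30128 - h)/B(-292, -101) = (-30128 - 1*13289)/(-101) = (-30128 - 13289)*(-1/101) = -43417*(-1/101) = 43417/101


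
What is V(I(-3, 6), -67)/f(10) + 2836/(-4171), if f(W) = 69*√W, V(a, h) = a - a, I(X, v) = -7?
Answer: -2836/4171 ≈ -0.67993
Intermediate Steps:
V(a, h) = 0
V(I(-3, 6), -67)/f(10) + 2836/(-4171) = 0/((69*√10)) + 2836/(-4171) = 0*(√10/690) + 2836*(-1/4171) = 0 - 2836/4171 = -2836/4171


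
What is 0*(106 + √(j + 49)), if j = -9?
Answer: 0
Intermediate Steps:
0*(106 + √(j + 49)) = 0*(106 + √(-9 + 49)) = 0*(106 + √40) = 0*(106 + 2*√10) = 0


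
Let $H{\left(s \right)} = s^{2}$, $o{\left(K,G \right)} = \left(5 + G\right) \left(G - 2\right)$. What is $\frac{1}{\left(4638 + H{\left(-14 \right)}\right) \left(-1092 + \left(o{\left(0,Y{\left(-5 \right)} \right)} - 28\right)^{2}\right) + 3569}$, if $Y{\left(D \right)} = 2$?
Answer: $- \frac{1}{1485303} \approx -6.7326 \cdot 10^{-7}$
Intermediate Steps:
$o{\left(K,G \right)} = \left(-2 + G\right) \left(5 + G\right)$ ($o{\left(K,G \right)} = \left(5 + G\right) \left(-2 + G\right) = \left(-2 + G\right) \left(5 + G\right)$)
$\frac{1}{\left(4638 + H{\left(-14 \right)}\right) \left(-1092 + \left(o{\left(0,Y{\left(-5 \right)} \right)} - 28\right)^{2}\right) + 3569} = \frac{1}{\left(4638 + \left(-14\right)^{2}\right) \left(-1092 + \left(\left(-10 + 2^{2} + 3 \cdot 2\right) - 28\right)^{2}\right) + 3569} = \frac{1}{\left(4638 + 196\right) \left(-1092 + \left(\left(-10 + 4 + 6\right) - 28\right)^{2}\right) + 3569} = \frac{1}{4834 \left(-1092 + \left(0 - 28\right)^{2}\right) + 3569} = \frac{1}{4834 \left(-1092 + \left(-28\right)^{2}\right) + 3569} = \frac{1}{4834 \left(-1092 + 784\right) + 3569} = \frac{1}{4834 \left(-308\right) + 3569} = \frac{1}{-1488872 + 3569} = \frac{1}{-1485303} = - \frac{1}{1485303}$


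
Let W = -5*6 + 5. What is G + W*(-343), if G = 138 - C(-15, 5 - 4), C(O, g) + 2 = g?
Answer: 8714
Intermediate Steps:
C(O, g) = -2 + g
W = -25 (W = -30 + 5 = -25)
G = 139 (G = 138 - (-2 + (5 - 4)) = 138 - (-2 + 1) = 138 - 1*(-1) = 138 + 1 = 139)
G + W*(-343) = 139 - 25*(-343) = 139 + 8575 = 8714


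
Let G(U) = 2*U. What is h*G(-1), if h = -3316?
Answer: 6632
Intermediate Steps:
h*G(-1) = -6632*(-1) = -3316*(-2) = 6632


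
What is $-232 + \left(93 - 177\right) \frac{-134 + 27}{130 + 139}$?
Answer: $- \frac{53420}{269} \approx -198.59$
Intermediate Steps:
$-232 + \left(93 - 177\right) \frac{-134 + 27}{130 + 139} = -232 - 84 \left(- \frac{107}{269}\right) = -232 - 84 \left(\left(-107\right) \frac{1}{269}\right) = -232 - - \frac{8988}{269} = -232 + \frac{8988}{269} = - \frac{53420}{269}$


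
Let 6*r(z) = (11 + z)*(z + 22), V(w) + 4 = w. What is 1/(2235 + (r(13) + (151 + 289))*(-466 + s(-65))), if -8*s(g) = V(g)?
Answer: -2/526085 ≈ -3.8017e-6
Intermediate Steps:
V(w) = -4 + w
s(g) = ½ - g/8 (s(g) = -(-4 + g)/8 = ½ - g/8)
r(z) = (11 + z)*(22 + z)/6 (r(z) = ((11 + z)*(z + 22))/6 = ((11 + z)*(22 + z))/6 = (11 + z)*(22 + z)/6)
1/(2235 + (r(13) + (151 + 289))*(-466 + s(-65))) = 1/(2235 + ((121/3 + (⅙)*13² + (11/2)*13) + (151 + 289))*(-466 + (½ - ⅛*(-65)))) = 1/(2235 + ((121/3 + (⅙)*169 + 143/2) + 440)*(-466 + (½ + 65/8))) = 1/(2235 + ((121/3 + 169/6 + 143/2) + 440)*(-466 + 69/8)) = 1/(2235 + (140 + 440)*(-3659/8)) = 1/(2235 + 580*(-3659/8)) = 1/(2235 - 530555/2) = 1/(-526085/2) = -2/526085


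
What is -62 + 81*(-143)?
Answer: -11645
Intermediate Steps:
-62 + 81*(-143) = -62 - 11583 = -11645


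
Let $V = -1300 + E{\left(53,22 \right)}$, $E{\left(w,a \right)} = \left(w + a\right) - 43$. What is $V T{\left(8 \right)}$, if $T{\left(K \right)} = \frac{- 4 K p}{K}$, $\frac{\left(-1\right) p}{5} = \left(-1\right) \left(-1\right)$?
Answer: $-25360$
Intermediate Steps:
$E{\left(w,a \right)} = -43 + a + w$ ($E{\left(w,a \right)} = \left(a + w\right) - 43 = -43 + a + w$)
$p = -5$ ($p = - 5 \left(\left(-1\right) \left(-1\right)\right) = \left(-5\right) 1 = -5$)
$V = -1268$ ($V = -1300 + \left(-43 + 22 + 53\right) = -1300 + 32 = -1268$)
$T{\left(K \right)} = 20$ ($T{\left(K \right)} = \frac{- 4 K \left(-5\right)}{K} = \frac{20 K}{K} = 20$)
$V T{\left(8 \right)} = \left(-1268\right) 20 = -25360$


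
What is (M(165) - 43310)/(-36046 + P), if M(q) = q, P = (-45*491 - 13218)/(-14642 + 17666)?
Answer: 43490160/36346139 ≈ 1.1966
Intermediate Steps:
P = -11771/1008 (P = (-22095 - 13218)/3024 = -35313*1/3024 = -11771/1008 ≈ -11.678)
(M(165) - 43310)/(-36046 + P) = (165 - 43310)/(-36046 - 11771/1008) = -43145/(-36346139/1008) = -43145*(-1008/36346139) = 43490160/36346139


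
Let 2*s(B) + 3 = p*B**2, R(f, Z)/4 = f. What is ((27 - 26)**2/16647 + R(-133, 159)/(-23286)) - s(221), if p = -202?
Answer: 212468434738675/43071338 ≈ 4.9329e+6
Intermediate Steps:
R(f, Z) = 4*f
s(B) = -3/2 - 101*B**2 (s(B) = -3/2 + (-202*B**2)/2 = -3/2 - 101*B**2)
((27 - 26)**2/16647 + R(-133, 159)/(-23286)) - s(221) = ((27 - 26)**2/16647 + (4*(-133))/(-23286)) - (-3/2 - 101*221**2) = (1**2*(1/16647) - 532*(-1/23286)) - (-3/2 - 101*48841) = (1*(1/16647) + 266/11643) - (-3/2 - 4932941) = (1/16647 + 266/11643) - 1*(-9865885/2) = 493305/21535669 + 9865885/2 = 212468434738675/43071338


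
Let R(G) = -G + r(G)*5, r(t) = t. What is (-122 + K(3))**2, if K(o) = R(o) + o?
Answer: 11449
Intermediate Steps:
R(G) = 4*G (R(G) = -G + G*5 = -G + 5*G = 4*G)
K(o) = 5*o (K(o) = 4*o + o = 5*o)
(-122 + K(3))**2 = (-122 + 5*3)**2 = (-122 + 15)**2 = (-107)**2 = 11449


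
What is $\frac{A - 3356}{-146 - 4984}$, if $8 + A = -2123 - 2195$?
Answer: $\frac{3841}{2565} \approx 1.4975$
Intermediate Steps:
$A = -4326$ ($A = -8 - 4318 = -4326$)
$\frac{A - 3356}{-146 - 4984} = \frac{-4326 - 3356}{-146 - 4984} = - \frac{7682}{-5130} = \left(-7682\right) \left(- \frac{1}{5130}\right) = \frac{3841}{2565}$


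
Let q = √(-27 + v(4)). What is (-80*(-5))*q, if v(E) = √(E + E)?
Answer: 400*√(-27 + 2*√2) ≈ 1966.6*I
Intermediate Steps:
v(E) = √2*√E (v(E) = √(2*E) = √2*√E)
q = √(-27 + 2*√2) (q = √(-27 + √2*√4) = √(-27 + √2*2) = √(-27 + 2*√2) ≈ 4.9165*I)
(-80*(-5))*q = (-80*(-5))*√(-27 + 2*√2) = 400*√(-27 + 2*√2)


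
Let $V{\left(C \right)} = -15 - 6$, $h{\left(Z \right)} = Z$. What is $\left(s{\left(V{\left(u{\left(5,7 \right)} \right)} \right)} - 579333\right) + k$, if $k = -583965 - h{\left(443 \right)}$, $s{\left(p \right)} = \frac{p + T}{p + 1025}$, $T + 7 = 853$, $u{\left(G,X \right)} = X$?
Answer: $- \frac{1168395139}{1004} \approx -1.1637 \cdot 10^{6}$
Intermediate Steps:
$T = 846$ ($T = -7 + 853 = 846$)
$V{\left(C \right)} = -21$ ($V{\left(C \right)} = -15 - 6 = -21$)
$s{\left(p \right)} = \frac{846 + p}{1025 + p}$ ($s{\left(p \right)} = \frac{p + 846}{p + 1025} = \frac{846 + p}{1025 + p}$)
$k = -584408$ ($k = -583965 - 443 = -584408$)
$\left(s{\left(V{\left(u{\left(5,7 \right)} \right)} \right)} - 579333\right) + k = \left(\frac{846 - 21}{1025 - 21} - 579333\right) - 584408 = \left(\frac{1}{1004} \cdot 825 - 579333\right) - 584408 = \left(\frac{825}{1004} - 579333\right) - 584408 = - \frac{581649507}{1004} - 584408 = - \frac{1168395139}{1004}$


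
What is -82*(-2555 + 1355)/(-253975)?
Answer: -3936/10159 ≈ -0.38744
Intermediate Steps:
-82*(-2555 + 1355)/(-253975) = -82*(-1200)*(-1/253975) = 98400*(-1/253975) = -3936/10159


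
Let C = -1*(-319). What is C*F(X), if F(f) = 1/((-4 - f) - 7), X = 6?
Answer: -319/17 ≈ -18.765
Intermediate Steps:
C = 319
F(f) = 1/(-11 - f)
C*F(X) = 319*(-1/(11 + 6)) = 319*(-1/17) = -319/17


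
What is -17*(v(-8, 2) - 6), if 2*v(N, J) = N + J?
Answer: 153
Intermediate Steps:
v(N, J) = J/2 + N/2 (v(N, J) = (N + J)/2 = (J + N)/2 = J/2 + N/2)
-17*(v(-8, 2) - 6) = -17*(((1/2)*2 + (1/2)*(-8)) - 6) = -17*((1 - 4) - 6) = -17*(-3 - 6) = -17*(-9) = 153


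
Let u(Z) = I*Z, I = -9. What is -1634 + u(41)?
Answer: -2003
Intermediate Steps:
u(Z) = -9*Z
-1634 + u(41) = -1634 - 9*41 = -1634 - 369 = -2003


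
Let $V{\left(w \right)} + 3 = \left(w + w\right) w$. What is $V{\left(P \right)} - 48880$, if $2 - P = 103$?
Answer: $-28481$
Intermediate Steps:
$P = -101$ ($P = 2 - 103 = -101$)
$V{\left(w \right)} = -3 + 2 w^{2}$ ($V{\left(w \right)} = -3 + \left(w + w\right) w = -3 + 2 w w = -3 + 2 w^{2}$)
$V{\left(P \right)} - 48880 = \left(-3 + 2 \left(-101\right)^{2}\right) - 48880 = \left(-3 + 2 \cdot 10201\right) - 48880 = \left(-3 + 20402\right) - 48880 = 20399 - 48880 = -28481$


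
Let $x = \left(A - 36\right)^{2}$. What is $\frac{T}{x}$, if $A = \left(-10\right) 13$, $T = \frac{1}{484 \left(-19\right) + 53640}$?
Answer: $\frac{1}{1224698864} \approx 8.1653 \cdot 10^{-10}$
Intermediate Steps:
$T = \frac{1}{44444}$ ($T = \frac{1}{-9196 + 53640} = \frac{1}{44444} \approx 2.25 \cdot 10^{-5}$)
$A = -130$
$x = 27556$ ($x = \left(-130 - 36\right)^{2} = \left(-166\right)^{2} = 27556$)
$\frac{T}{x} = \frac{1}{44444 \cdot 27556} = \frac{1}{44444} \cdot \frac{1}{27556} = \frac{1}{1224698864}$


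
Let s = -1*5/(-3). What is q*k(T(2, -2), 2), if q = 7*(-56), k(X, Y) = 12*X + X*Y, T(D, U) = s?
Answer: -27440/3 ≈ -9146.7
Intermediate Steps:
s = 5/3 (s = -5*(-1/3) = 5/3 ≈ 1.6667)
T(D, U) = 5/3
q = -392
q*k(T(2, -2), 2) = -1960*(12 + 2)/3 = -1960*14/3 = -392*70/3 = -27440/3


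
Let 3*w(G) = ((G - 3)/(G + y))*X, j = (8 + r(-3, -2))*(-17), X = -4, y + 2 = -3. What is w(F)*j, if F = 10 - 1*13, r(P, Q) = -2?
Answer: 102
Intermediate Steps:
y = -5 (y = -2 - 3 = -5)
F = -3 (F = 10 - 13 = -3)
j = -102 (j = (8 - 2)*(-17) = 6*(-17) = -102)
w(G) = -4*(-3 + G)/(3*(-5 + G)) (w(G) = (((G - 3)/(G - 5))*(-4))/3 = (((-3 + G)/(-5 + G))*(-4))/3 = (-4*(-3 + G)/(-5 + G))/3 = -4*(-3 + G)/(3*(-5 + G)))
w(F)*j = (4*(3 - 1*(-3))/(3*(-5 - 3)))*(-102) = ((4/3)*(3 + 3)/(-8))*(-102) = ((4/3)*(-⅛)*6)*(-102) = -1*(-102) = 102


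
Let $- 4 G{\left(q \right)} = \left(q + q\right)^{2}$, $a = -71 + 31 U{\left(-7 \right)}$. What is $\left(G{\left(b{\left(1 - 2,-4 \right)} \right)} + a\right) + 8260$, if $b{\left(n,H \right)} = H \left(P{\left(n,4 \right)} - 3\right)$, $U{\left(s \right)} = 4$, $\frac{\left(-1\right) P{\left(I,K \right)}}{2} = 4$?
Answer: $6377$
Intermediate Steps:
$P{\left(I,K \right)} = -8$ ($P{\left(I,K \right)} = \left(-2\right) 4 = -8$)
$a = 53$ ($a = -71 + 31 \cdot 4 = -71 + 124 = 53$)
$b{\left(n,H \right)} = - 11 H$ ($b{\left(n,H \right)} = H \left(-8 - 3\right) = H \left(-11\right) = - 11 H$)
$G{\left(q \right)} = - q^{2}$ ($G{\left(q \right)} = - \frac{\left(q + q\right)^{2}}{4} = - \frac{\left(2 q\right)^{2}}{4} = - \frac{4 q^{2}}{4} = - q^{2}$)
$\left(G{\left(b{\left(1 - 2,-4 \right)} \right)} + a\right) + 8260 = \left(- \left(\left(-11\right) \left(-4\right)\right)^{2} + 53\right) + 8260 = \left(- 44^{2} + 53\right) + 8260 = \left(\left(-1\right) 1936 + 53\right) + 8260 = \left(-1936 + 53\right) + 8260 = -1883 + 8260 = 6377$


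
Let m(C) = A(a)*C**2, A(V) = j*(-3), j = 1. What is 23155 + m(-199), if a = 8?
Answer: -95648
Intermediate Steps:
A(V) = -3 (A(V) = 1*(-3) = -3)
m(C) = -3*C**2
23155 + m(-199) = 23155 - 3*(-199)**2 = 23155 - 3*39601 = 23155 - 118803 = -95648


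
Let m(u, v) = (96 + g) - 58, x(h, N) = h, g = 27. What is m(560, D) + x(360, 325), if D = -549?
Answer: 425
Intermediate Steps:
m(u, v) = 65 (m(u, v) = (96 + 27) - 58 = 123 - 58 = 65)
m(560, D) + x(360, 325) = 65 + 360 = 425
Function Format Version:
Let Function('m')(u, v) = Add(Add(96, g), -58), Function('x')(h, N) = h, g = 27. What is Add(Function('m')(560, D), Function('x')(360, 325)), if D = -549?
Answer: 425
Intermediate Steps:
Function('m')(u, v) = 65 (Function('m')(u, v) = Add(Add(96, 27), -58) = Add(123, -58) = 65)
Add(Function('m')(560, D), Function('x')(360, 325)) = Add(65, 360) = 425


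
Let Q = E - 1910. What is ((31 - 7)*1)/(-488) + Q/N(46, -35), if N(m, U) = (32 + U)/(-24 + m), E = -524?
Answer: 3266419/183 ≈ 17849.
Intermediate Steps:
Q = -2434 (Q = -524 - 1910 = -2434)
N(m, U) = (32 + U)/(-24 + m)
((31 - 7)*1)/(-488) + Q/N(46, -35) = ((31 - 7)*1)/(-488) - 2434*(-24 + 46)/(32 - 35) = (24*1)*(-1/488) - 2434/(-3/22) = 24*(-1/488) - 2434/((1/22)*(-3)) = -3/61 - 2434/(-3/22) = -3/61 - 2434*(-22/3) = -3/61 + 53548/3 = 3266419/183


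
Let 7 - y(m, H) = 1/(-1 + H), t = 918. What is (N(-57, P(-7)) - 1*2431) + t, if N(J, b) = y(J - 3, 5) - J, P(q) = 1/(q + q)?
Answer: -5797/4 ≈ -1449.3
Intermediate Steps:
P(q) = 1/(2*q)
y(m, H) = 7 - 1/(-1 + H)
N(J, b) = 27/4 - J (N(J, b) = (-8 + 7*5)/(-1 + 5) - J = (-8 + 35)/4 - J = (1/4)*27 - J = 27/4 - J)
(N(-57, P(-7)) - 1*2431) + t = ((27/4 - 1*(-57)) - 1*2431) + 918 = ((27/4 + 57) - 2431) + 918 = (255/4 - 2431) + 918 = -9469/4 + 918 = -5797/4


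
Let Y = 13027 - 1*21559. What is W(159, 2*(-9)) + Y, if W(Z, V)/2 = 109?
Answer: -8314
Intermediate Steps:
W(Z, V) = 218 (W(Z, V) = 2*109 = 218)
Y = -8532 (Y = 13027 - 21559 = -8532)
W(159, 2*(-9)) + Y = 218 - 8532 = -8314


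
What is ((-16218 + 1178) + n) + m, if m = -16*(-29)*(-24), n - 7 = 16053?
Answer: -10116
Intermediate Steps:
n = 16060 (n = 7 + 16053 = 16060)
m = -11136 (m = 464*(-24) = -11136)
((-16218 + 1178) + n) + m = ((-16218 + 1178) + 16060) - 11136 = (-15040 + 16060) - 11136 = 1020 - 11136 = -10116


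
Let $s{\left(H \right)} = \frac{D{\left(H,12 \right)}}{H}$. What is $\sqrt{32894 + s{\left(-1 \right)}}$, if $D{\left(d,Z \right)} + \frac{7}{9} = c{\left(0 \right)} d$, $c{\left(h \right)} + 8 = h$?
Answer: $\frac{\sqrt{295981}}{3} \approx 181.35$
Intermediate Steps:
$c{\left(h \right)} = -8 + h$
$D{\left(d,Z \right)} = - \frac{7}{9} - 8 d$ ($D{\left(d,Z \right)} = - \frac{7}{9} + \left(-8 + 0\right) d = - \frac{7}{9} - 8 d$)
$s{\left(H \right)} = \frac{- \frac{7}{9} - 8 H}{H}$
$\sqrt{32894 + s{\left(-1 \right)}} = \sqrt{32894 - \left(8 + \frac{7}{9 \left(-1\right)}\right)} = \sqrt{32894 - \frac{65}{9}} = \sqrt{\frac{295981}{9}} = \frac{\sqrt{295981}}{3}$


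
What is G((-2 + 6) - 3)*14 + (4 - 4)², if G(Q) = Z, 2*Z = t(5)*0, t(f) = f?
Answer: 0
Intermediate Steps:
Z = 0 (Z = (5*0)/2 = (½)*0 = 0)
G(Q) = 0
G((-2 + 6) - 3)*14 + (4 - 4)² = 0*14 + (4 - 4)² = 0 + 0² = 0 + 0 = 0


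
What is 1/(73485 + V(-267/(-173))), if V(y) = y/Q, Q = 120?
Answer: 6920/508516289 ≈ 1.3608e-5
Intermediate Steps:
V(y) = y/120
1/(73485 + V(-267/(-173))) = 1/(73485 + (-267/(-173))/120) = 1/(73485 + (-267*(-1/173))/120) = 1/(73485 + (1/120)*(267/173)) = 1/(73485 + 89/6920) = 1/(508516289/6920) = 6920/508516289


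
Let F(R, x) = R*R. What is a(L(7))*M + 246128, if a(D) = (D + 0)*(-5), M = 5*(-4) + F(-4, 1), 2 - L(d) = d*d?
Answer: 245188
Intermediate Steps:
F(R, x) = R²
L(d) = 2 - d² (L(d) = 2 - d*d = 2 - d²)
M = -4 (M = 5*(-4) + (-4)² = -20 + 16 = -4)
a(D) = -5*D (a(D) = D*(-5) = -5*D)
a(L(7))*M + 246128 = -5*(2 - 1*7²)*(-4) + 246128 = -5*(2 - 1*49)*(-4) + 246128 = -5*(2 - 49)*(-4) + 246128 = -5*(-47)*(-4) + 246128 = 235*(-4) + 246128 = -940 + 246128 = 245188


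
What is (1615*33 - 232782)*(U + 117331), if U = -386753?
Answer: 48357746514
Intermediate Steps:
(1615*33 - 232782)*(U + 117331) = (1615*33 - 232782)*(-386753 + 117331) = (53295 - 232782)*(-269422) = -179487*(-269422) = 48357746514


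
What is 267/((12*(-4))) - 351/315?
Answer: -3739/560 ≈ -6.6768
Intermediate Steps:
267/((12*(-4))) - 351/315 = 267/(-48) - 351*1/315 = 267*(-1/48) - 39/35 = -89/16 - 39/35 = -3739/560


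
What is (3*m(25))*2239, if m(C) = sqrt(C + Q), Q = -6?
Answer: 6717*sqrt(19) ≈ 29279.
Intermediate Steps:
m(C) = sqrt(-6 + C) (m(C) = sqrt(C - 6) = sqrt(-6 + C))
(3*m(25))*2239 = (3*sqrt(-6 + 25))*2239 = (3*sqrt(19))*2239 = 6717*sqrt(19)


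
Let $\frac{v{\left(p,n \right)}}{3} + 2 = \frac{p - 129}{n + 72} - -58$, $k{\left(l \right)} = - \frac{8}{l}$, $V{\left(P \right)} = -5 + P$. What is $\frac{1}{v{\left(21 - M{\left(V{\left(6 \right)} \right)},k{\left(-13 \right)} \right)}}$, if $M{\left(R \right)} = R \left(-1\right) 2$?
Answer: $\frac{472}{77229} \approx 0.0061117$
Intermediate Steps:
$M{\left(R \right)} = - 2 R$ ($M{\left(R \right)} = - R 2 = - 2 R$)
$v{\left(p,n \right)} = 168 + \frac{3 \left(-129 + p\right)}{72 + n}$ ($v{\left(p,n \right)} = -6 + 3 \left(\frac{p - 129}{n + 72} - -58\right) = -6 + 3 \left(\frac{-129 + p}{72 + n} + 58\right) = -6 + 3 \left(58 + \frac{-129 + p}{72 + n}\right) = -6 + \left(174 + \frac{3 \left(-129 + p\right)}{72 + n}\right) = 168 + \frac{3 \left(-129 + p\right)}{72 + n}$)
$\frac{1}{v{\left(21 - M{\left(V{\left(6 \right)} \right)},k{\left(-13 \right)} \right)}} = \frac{1}{3 \frac{1}{72 - \frac{8}{-13}} \left(3903 + \left(21 - - 2 \left(-5 + 6\right)\right) + 56 \left(- \frac{8}{-13}\right)\right)} = \frac{1}{3 \frac{1}{72 - - \frac{8}{13}} \left(3903 + \left(21 - \left(-2\right) 1\right) + 56 \left(\left(-8\right) \left(- \frac{1}{13}\right)\right)\right)} = \frac{1}{3 \frac{1}{72 + \frac{8}{13}} \left(3903 + \left(21 - -2\right) + 56 \cdot \frac{8}{13}\right)} = \frac{1}{3 \frac{1}{\frac{944}{13}} \left(3903 + \left(21 + 2\right) + \frac{448}{13}\right)} = \frac{1}{3 \cdot \frac{13}{944} \left(3903 + 23 + \frac{448}{13}\right)} = \frac{1}{3 \cdot \frac{13}{944} \cdot \frac{51486}{13}} = \frac{1}{\frac{77229}{472}} = \frac{472}{77229}$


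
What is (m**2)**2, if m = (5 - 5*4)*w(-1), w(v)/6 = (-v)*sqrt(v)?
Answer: 65610000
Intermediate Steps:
w(v) = -6*v**(3/2) (w(v) = 6*((-v)*sqrt(v)) = 6*(-v**(3/2)) = -6*v**(3/2))
m = -90*I (m = (5 - 5*4)*(-(-6)*I) = (5 - 20)*(-(-6)*I) = -90*I ≈ -90.0*I)
(m**2)**2 = ((-90*I)**2)**2 = (-8100)**2 = 65610000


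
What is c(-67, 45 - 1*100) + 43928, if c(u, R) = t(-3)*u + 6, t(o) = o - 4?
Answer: 44403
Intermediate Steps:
t(o) = -4 + o
c(u, R) = 6 - 7*u (c(u, R) = (-4 - 3)*u + 6 = -7*u + 6 = 6 - 7*u)
c(-67, 45 - 1*100) + 43928 = (6 - 7*(-67)) + 43928 = (6 + 469) + 43928 = 475 + 43928 = 44403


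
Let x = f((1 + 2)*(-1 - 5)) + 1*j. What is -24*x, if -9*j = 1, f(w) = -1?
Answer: 80/3 ≈ 26.667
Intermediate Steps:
j = -1/9 (j = -1/9*1 = -1/9 ≈ -0.11111)
x = -10/9 (x = -1 + 1*(-1/9) = -1 - 1/9 = -10/9 ≈ -1.1111)
-24*x = -24*(-10/9) = 80/3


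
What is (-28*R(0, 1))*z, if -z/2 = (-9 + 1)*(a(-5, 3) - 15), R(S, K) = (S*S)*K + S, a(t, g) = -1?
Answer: 0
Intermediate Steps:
R(S, K) = S + K*S**2 (R(S, K) = S**2*K + S = K*S**2 + S = S + K*S**2)
z = -256 (z = -2*(-9 + 1)*(-1 - 15) = -(-16)*(-16) = -2*128 = -256)
(-28*R(0, 1))*z = -0*(1 + 1*0)*(-256) = -0*(1 + 0)*(-256) = -0*(-256) = -28*0*(-256) = 0*(-256) = 0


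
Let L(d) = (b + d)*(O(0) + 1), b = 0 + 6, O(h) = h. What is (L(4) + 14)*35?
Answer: 840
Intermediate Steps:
b = 6
L(d) = 6 + d (L(d) = (6 + d)*(0 + 1) = (6 + d)*1 = 6 + d)
(L(4) + 14)*35 = ((6 + 4) + 14)*35 = (10 + 14)*35 = 24*35 = 840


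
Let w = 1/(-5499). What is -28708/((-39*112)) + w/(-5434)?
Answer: 2749487183/418341924 ≈ 6.5723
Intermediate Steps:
w = -1/5499 ≈ -0.00018185
-28708/((-39*112)) + w/(-5434) = -28708/((-39*112)) - 1/5499/(-5434) = -28708/(-4368) - 1/5499*(-1/5434) = -28708*(-1/4368) + 1/29881566 = 7177/1092 + 1/29881566 = 2749487183/418341924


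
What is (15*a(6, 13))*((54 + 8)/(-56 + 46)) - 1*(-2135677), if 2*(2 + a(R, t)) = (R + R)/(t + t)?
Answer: 27765940/13 ≈ 2.1358e+6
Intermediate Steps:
a(R, t) = -2 + R/(2*t) (a(R, t) = -2 + ((R + R)/(t + t))/2 = -2 + ((2*R)/((2*t)))/2 = -2 + ((2*R)*(1/(2*t)))/2 = -2 + (R/t)/2 = -2 + R/(2*t))
(15*a(6, 13))*((54 + 8)/(-56 + 46)) - 1*(-2135677) = (15*(-2 + (½)*6/13))*((54 + 8)/(-56 + 46)) - 1*(-2135677) = (15*(-2 + (½)*6*(1/13)))*(62/(-10)) + 2135677 = (15*(-2 + 3/13))*(62*(-⅒)) + 2135677 = (15*(-23/13))*(-31/5) + 2135677 = -345/13*(-31/5) + 2135677 = 2139/13 + 2135677 = 27765940/13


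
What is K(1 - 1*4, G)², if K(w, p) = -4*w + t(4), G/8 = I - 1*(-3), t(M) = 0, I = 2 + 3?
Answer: 144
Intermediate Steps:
I = 5
G = 64 (G = 8*(5 - 1*(-3)) = 8*(5 + 3) = 8*8 = 64)
K(w, p) = -4*w (K(w, p) = -4*w + 0 = -4*w)
K(1 - 1*4, G)² = (-4*(1 - 1*4))² = (-4*(1 - 4))² = (-4*(-3))² = 12² = 144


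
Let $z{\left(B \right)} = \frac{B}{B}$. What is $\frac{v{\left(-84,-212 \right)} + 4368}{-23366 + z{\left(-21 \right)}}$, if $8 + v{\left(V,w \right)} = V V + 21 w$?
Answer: $- \frac{6964}{23365} \approx -0.29805$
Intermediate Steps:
$v{\left(V,w \right)} = -8 + V^{2} + 21 w$ ($v{\left(V,w \right)} = -8 + \left(V V + 21 w\right) = -8 + \left(V^{2} + 21 w\right) = -8 + V^{2} + 21 w$)
$z{\left(B \right)} = 1$
$\frac{v{\left(-84,-212 \right)} + 4368}{-23366 + z{\left(-21 \right)}} = \frac{\left(-8 + \left(-84\right)^{2} + 21 \left(-212\right)\right) + 4368}{-23366 + 1} = \frac{\left(-8 + 7056 - 4452\right) + 4368}{-23365} = \left(2596 + 4368\right) \left(- \frac{1}{23365}\right) = 6964 \left(- \frac{1}{23365}\right) = - \frac{6964}{23365}$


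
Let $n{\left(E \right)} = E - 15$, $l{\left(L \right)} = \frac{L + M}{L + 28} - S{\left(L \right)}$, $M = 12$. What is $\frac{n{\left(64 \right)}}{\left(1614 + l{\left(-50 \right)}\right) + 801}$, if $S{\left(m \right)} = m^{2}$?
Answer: $- \frac{539}{916} \approx -0.58843$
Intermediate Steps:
$l{\left(L \right)} = - L^{2} + \frac{12 + L}{28 + L}$ ($l{\left(L \right)} = \frac{L + 12}{L + 28} - L^{2} = \frac{12 + L}{28 + L} - L^{2} = - L^{2} + \frac{12 + L}{28 + L}$)
$n{\left(E \right)} = -15 + E$
$\frac{n{\left(64 \right)}}{\left(1614 + l{\left(-50 \right)}\right) + 801} = \frac{-15 + 64}{\left(1614 + \frac{12 - 50 - \left(-50\right)^{3} - 28 \left(-50\right)^{2}}{28 - 50}\right) + 801} = \frac{49}{\left(1614 + \frac{12 - 50 - -125000 - 70000}{-22}\right) + 801} = \frac{49}{\left(1614 - \frac{12 - 50 + 125000 - 70000}{22}\right) + 801} = \frac{49}{\left(1614 - \frac{27481}{11}\right) + 801} = \frac{49}{- \frac{9727}{11} + 801} = \frac{49}{- \frac{916}{11}} = 49 \left(- \frac{11}{916}\right) = - \frac{539}{916}$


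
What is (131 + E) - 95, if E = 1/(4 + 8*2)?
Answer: 721/20 ≈ 36.050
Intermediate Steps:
E = 1/20 (E = 1/(4 + 16) = 1/20 ≈ 0.050000)
(131 + E) - 95 = (131 + 1/20) - 95 = 2621/20 - 95 = 721/20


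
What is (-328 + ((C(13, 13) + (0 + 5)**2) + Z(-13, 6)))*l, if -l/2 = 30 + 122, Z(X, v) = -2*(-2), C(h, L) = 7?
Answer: 88768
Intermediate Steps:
Z(X, v) = 4
l = -304 (l = -2*(30 + 122) = -2*152 = -304)
(-328 + ((C(13, 13) + (0 + 5)**2) + Z(-13, 6)))*l = (-328 + ((7 + (0 + 5)**2) + 4))*(-304) = (-328 + ((7 + 5**2) + 4))*(-304) = (-328 + ((7 + 25) + 4))*(-304) = (-328 + (32 + 4))*(-304) = (-328 + 36)*(-304) = -292*(-304) = 88768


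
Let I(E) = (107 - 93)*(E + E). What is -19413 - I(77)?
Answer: -21569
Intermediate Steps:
I(E) = 28*E (I(E) = 14*(2*E) = 28*E)
-19413 - I(77) = -19413 - 28*77 = -19413 - 1*2156 = -19413 - 2156 = -21569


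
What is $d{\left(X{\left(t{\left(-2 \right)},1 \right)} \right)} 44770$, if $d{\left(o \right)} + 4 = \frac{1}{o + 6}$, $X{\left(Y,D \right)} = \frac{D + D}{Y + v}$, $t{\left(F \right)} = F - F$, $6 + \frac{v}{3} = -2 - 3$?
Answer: $- \frac{16811135}{98} \approx -1.7154 \cdot 10^{5}$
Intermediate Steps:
$v = -33$ ($v = -18 + 3 \left(-2 - 3\right) = -18 + 3 \left(-5\right) = -18 - 15 = -33$)
$t{\left(F \right)} = 0$
$X{\left(Y,D \right)} = \frac{2 D}{-33 + Y}$ ($X{\left(Y,D \right)} = \frac{D + D}{Y - 33} = \frac{2 D}{-33 + Y}$)
$d{\left(o \right)} = -4 + \frac{1}{6 + o}$ ($d{\left(o \right)} = -4 + \frac{1}{o + 6} = -4 + \frac{1}{6 + o}$)
$d{\left(X{\left(t{\left(-2 \right)},1 \right)} \right)} 44770 = \frac{-23 - 4 \cdot 2 \cdot 1 \frac{1}{-33 + 0}}{6 + 2 \cdot 1 \frac{1}{-33 + 0}} \cdot 44770 = \frac{-23 - 4 \cdot 2 \cdot 1 \frac{1}{-33}}{6 + 2 \cdot 1 \frac{1}{-33}} \cdot 44770 = \frac{-23 - 4 \cdot 2 \cdot 1 \left(- \frac{1}{33}\right)}{6 + 2 \cdot 1 \left(- \frac{1}{33}\right)} 44770 = \frac{-23 - - \frac{8}{33}}{6 - \frac{2}{33}} \cdot 44770 = \frac{-23 + \frac{8}{33}}{\frac{196}{33}} \cdot 44770 = \frac{33}{196} \left(- \frac{751}{33}\right) 44770 = \left(- \frac{751}{196}\right) 44770 = - \frac{16811135}{98}$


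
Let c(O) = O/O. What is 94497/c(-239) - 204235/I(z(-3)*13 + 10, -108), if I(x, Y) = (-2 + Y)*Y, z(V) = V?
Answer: 224484025/2376 ≈ 94480.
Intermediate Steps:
c(O) = 1
I(x, Y) = Y*(-2 + Y)
94497/c(-239) - 204235/I(z(-3)*13 + 10, -108) = 94497/1 - 204235*(-1/(108*(-2 - 108))) = 94497*1 - 204235/((-108*(-110))) = 94497 - 204235/11880 = 94497 - 204235*1/11880 = 94497 - 40847/2376 = 224484025/2376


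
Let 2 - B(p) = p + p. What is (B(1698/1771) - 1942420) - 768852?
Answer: -4801662566/1771 ≈ -2.7113e+6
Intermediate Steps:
B(p) = 2 - 2*p (B(p) = 2 - (p + p) = 2 - 2*p)
(B(1698/1771) - 1942420) - 768852 = ((2 - 3396/1771) - 1942420) - 768852 = (146/1771 - 1942420) - 768852 = -3440025674/1771 - 768852 = -4801662566/1771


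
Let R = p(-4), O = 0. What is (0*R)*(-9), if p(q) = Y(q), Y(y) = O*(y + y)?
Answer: 0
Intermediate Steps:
Y(y) = 0 (Y(y) = 0*(y + y) = 0*(2*y) = 0)
p(q) = 0
R = 0
(0*R)*(-9) = (0*0)*(-9) = 0*(-9) = 0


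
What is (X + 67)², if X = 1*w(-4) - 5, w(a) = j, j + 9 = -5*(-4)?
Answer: 5329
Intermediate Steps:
j = 11 (j = -9 - 5*(-4) = -9 + 20 = 11)
w(a) = 11
X = 6 (X = 1*11 - 5 = 11 - 5 = 6)
(X + 67)² = (6 + 67)² = 73² = 5329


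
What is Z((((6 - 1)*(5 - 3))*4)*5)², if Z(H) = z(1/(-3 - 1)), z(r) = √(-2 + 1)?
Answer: -1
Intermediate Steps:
z(r) = I (z(r) = √(-1) = I)
Z(H) = I
Z((((6 - 1)*(5 - 3))*4)*5)² = I² = -1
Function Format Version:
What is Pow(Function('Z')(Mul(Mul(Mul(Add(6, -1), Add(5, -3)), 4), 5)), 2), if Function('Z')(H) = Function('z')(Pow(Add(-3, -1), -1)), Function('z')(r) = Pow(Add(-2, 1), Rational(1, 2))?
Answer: -1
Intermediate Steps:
Function('z')(r) = I (Function('z')(r) = Pow(-1, Rational(1, 2)) = I)
Function('Z')(H) = I
Pow(Function('Z')(Mul(Mul(Mul(Add(6, -1), Add(5, -3)), 4), 5)), 2) = Pow(I, 2) = -1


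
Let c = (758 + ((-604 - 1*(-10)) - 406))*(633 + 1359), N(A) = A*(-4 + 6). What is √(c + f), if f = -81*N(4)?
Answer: 2*I*√120678 ≈ 694.77*I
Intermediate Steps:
N(A) = 2*A (N(A) = A*2 = 2*A)
f = -648 (f = -162*4 = -81*8 = -648)
c = -482064 (c = (758 + ((-604 + 10) - 406))*1992 = (758 + (-594 - 406))*1992 = (758 - 1000)*1992 = -242*1992 = -482064)
√(c + f) = √(-482064 - 648) = √(-482712) = 2*I*√120678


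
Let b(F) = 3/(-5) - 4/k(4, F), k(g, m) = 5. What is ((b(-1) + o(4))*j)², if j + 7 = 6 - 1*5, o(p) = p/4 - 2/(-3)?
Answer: 64/25 ≈ 2.5600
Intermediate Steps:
b(F) = -7/5 (b(F) = 3/(-5) - 4/5 = 3*(-⅕) - 4*⅕ = -⅗ - ⅘ = -7/5)
o(p) = ⅔ + p/4 (o(p) = p*(¼) - 2*(-⅓) = p/4 + ⅔ = ⅔ + p/4)
j = -6 (j = -7 + (6 - 1*5) = -7 + (6 - 5) = -7 + 1 = -6)
((b(-1) + o(4))*j)² = ((-7/5 + (⅔ + (¼)*4))*(-6))² = ((-7/5 + (⅔ + 1))*(-6))² = ((-7/5 + 5/3)*(-6))² = ((4/15)*(-6))² = (-8/5)² = 64/25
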